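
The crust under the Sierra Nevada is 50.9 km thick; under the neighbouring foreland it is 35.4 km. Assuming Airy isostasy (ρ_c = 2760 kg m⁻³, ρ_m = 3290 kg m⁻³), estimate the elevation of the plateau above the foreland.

Excess crust Δ = 50.9 km − 35.4 km = 15.5 km, split between elevation h and root r with h + r = Δ.
Airy balance ρ_c h = (ρ_m − ρ_c) r gives r = h ρ_c/(ρ_m − ρ_c), so h (1 + ρ_c/(ρ_m − ρ_c)) = Δ, i.e. h = Δ (ρ_m − ρ_c)/ρ_m.
h = 15.5 km × 530/3290 = 2.5 km.

2.5 km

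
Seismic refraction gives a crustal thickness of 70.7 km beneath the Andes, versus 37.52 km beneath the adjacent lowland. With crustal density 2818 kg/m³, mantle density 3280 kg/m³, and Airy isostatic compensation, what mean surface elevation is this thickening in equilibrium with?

4.67 km

Excess crust Δ = 70.7 km − 37.52 km = 33.18 km, split between elevation h and root r with h + r = Δ.
Airy balance ρ_c h = (ρ_m − ρ_c) r gives r = h ρ_c/(ρ_m − ρ_c), so h (1 + ρ_c/(ρ_m − ρ_c)) = Δ, i.e. h = Δ (ρ_m − ρ_c)/ρ_m.
h = 33.18 km × 462/3280 = 4.67 km.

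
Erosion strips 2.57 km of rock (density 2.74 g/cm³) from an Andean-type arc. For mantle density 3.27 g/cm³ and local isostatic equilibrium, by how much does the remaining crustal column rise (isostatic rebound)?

Unloading: uplift u = e ρ_c/ρ_m = 2.57 km × 2.74/3.27 = 2.15 km.

2.15 km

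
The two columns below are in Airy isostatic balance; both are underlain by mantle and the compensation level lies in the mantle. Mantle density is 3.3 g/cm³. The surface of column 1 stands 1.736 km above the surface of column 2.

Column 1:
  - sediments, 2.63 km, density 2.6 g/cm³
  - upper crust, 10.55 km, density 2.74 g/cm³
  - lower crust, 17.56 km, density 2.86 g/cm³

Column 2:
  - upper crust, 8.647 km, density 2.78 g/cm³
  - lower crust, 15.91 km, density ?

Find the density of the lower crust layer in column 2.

2.97 g/cm³

Take the compensation level at the base of the deeper column (depth z_c below the surface of column 1) and equate Σ ρ_i t_i down to z_c; mantle fills any gap and the z_c terms cancel.
Column 1: 2.63×2.6 + 10.55×2.74 + 17.56×2.86 + (z_c − 30.74)×3.3
Column 2: 1.736×0 + 8.647×2.78 + 15.91×ρ + (z_c − 1.736 − 24.557)×3.3
The z_c×3.3 term appears on both sides and cancels. Collect the known terms of each column as K = Σ(ρt)_known − 3.3 × (depth of known layers): K_1 = 85.9666 − 3.3×30.74 = −15.4754; K_2 = 24.03866 − 3.3×(1.736 + 24.557) = −62.72824.
Balance: K_1 = K_2 + 15.91×ρ, so ρ = (K_1 − K_2)/15.91 = 47.2528/15.91 = 2.97 g/cm³.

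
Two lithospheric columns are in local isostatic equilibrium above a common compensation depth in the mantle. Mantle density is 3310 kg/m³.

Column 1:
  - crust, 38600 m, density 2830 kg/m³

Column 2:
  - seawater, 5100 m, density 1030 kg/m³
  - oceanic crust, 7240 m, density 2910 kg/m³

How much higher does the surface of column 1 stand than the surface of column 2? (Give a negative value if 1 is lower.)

1210 m

For any compensation level in the mantle, the mantle terms cancel and isostasy reduces to e = (Σt_1 − Σt_2) − (Σ(ρt)_1 − Σ(ρt)_2) / ρ_m.
Σt_1 = 38600 m; Σt_2 = 12340 m; Σ(ρt)_1 = 109238000; Σ(ρt)_2 = 26321400 (in m·kg/m³).
e = (38600 − 12340) − (109238000 − 26321400) / 3310 = 1210 m.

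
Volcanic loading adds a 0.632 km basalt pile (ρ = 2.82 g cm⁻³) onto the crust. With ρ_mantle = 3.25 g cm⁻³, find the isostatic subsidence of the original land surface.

Subaerial loading: s = t ρ_load / ρ_m.
s = 0.632 km × 2.82/3.25 = 0.548 km.

0.548 km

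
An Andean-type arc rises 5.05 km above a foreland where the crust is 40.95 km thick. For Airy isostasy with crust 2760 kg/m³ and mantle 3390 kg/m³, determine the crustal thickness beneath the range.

Root depth r = h ρ_c / (ρ_m − ρ_c) = 5.05 km × 2760 / 630 = 22.12 km.
Total thickness = T + h + r = 40.95 km + 5.05 km + 22.12 km = 68.1 km.

68.1 km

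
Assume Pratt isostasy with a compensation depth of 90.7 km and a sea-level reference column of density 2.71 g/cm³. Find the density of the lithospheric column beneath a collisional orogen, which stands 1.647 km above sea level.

2.66 g/cm³

Pratt balance: ρ_ref D = ρ (D + h).
ρ = ρ_ref D/(D + h) = 2.71 × 90.7 km/(90.7 km + 1.647 km) = 2.66 g/cm³.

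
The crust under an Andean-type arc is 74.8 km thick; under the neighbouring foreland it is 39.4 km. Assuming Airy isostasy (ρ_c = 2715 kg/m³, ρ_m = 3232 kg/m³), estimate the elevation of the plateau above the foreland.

Excess crust Δ = 74.8 km − 39.4 km = 35.4 km, split between elevation h and root r with h + r = Δ.
Airy balance ρ_c h = (ρ_m − ρ_c) r gives r = h ρ_c/(ρ_m − ρ_c), so h (1 + ρ_c/(ρ_m − ρ_c)) = Δ, i.e. h = Δ (ρ_m − ρ_c)/ρ_m.
h = 35.4 km × 517/3232 = 5.66 km.

5.66 km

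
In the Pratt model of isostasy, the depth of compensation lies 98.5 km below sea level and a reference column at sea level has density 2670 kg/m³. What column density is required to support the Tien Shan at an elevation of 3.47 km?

Pratt balance: ρ_ref D = ρ (D + h).
ρ = ρ_ref D/(D + h) = 2670 × 98.5 km/(98.5 km + 3.47 km) = 2580 kg/m³.

2580 kg/m³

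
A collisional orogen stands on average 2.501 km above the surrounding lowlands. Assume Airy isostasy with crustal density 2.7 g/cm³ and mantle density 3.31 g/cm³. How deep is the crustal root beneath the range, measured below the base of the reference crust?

By Archimedes' principle applied to the lithosphere: the weight of the topography is balanced by the buoyancy of the root, ρ_c h = (ρ_m − ρ_c) r.
r = h · ρ_c / (ρ_m − ρ_c) = 2.501 km × 2.7 / (3.31 − 2.7) = 11.1 km.

11.1 km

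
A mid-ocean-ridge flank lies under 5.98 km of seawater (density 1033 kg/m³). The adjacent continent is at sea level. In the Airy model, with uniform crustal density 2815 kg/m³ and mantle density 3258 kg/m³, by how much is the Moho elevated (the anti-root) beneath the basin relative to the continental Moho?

24.1 km

For local isostatic compensation: replacing crust with seawater at the top is compensated by replacing crust with mantle at the base: d (ρ_c − ρ_w) = a (ρ_m − ρ_c).
a = d (ρ_c − ρ_w)/(ρ_m − ρ_c) = 5.98 km × 1782/443 = 24.1 km.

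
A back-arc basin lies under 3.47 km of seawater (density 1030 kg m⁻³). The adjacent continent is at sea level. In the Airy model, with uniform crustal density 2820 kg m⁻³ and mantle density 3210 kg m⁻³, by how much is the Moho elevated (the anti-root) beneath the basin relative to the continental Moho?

15.9 km

For local isostatic compensation: replacing crust with seawater at the top is compensated by replacing crust with mantle at the base: d (ρ_c − ρ_w) = a (ρ_m − ρ_c).
a = d (ρ_c − ρ_w)/(ρ_m − ρ_c) = 3.47 km × 1790/390 = 15.9 km.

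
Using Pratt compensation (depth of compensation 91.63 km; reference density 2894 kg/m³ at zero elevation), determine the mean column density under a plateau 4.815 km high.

2750 kg/m³

Pratt balance: ρ_ref D = ρ (D + h).
ρ = ρ_ref D/(D + h) = 2894 × 91.63 km/(91.63 km + 4.815 km) = 2750 kg/m³.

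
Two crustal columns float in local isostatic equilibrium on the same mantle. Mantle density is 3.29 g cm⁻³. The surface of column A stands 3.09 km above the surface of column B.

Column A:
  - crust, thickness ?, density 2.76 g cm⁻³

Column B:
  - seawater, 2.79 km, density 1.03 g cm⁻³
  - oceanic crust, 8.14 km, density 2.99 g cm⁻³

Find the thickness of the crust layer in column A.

Take the compensation level at the base of the deeper column (depth z_c below the surface of column A) and equate Σ ρ_i t_i down to z_c; mantle fills any gap and the z_c terms cancel.
Column A: x×2.76 + (z_c − 0 − x)×3.29
Column B: 3.09×0 + 2.79×1.03 + 8.14×2.99 + (z_c − 3.09 − 10.93)×3.29
The z_c×3.29 term appears on both sides and cancels. Collect the known terms of each column as K = Σ(ρt)_known − 3.29 × (depth of known layers): K_A = 0 − 3.29×0 = 0; K_B = 27.2123 − 3.29×(3.09 + 10.93) = −18.9135.
Balance: K_A − x×(3.29 − 2.76) = K_B, so x = (K_A − K_B)/(3.29 − 2.76) = 18.9135/0.53 = 35.7 km.

35.7 km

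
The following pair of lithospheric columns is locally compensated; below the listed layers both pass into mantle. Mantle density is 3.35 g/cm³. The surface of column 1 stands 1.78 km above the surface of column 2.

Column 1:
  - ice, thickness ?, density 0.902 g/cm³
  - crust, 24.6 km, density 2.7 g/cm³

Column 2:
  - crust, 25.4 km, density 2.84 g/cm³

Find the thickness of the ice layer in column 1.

Take the compensation level at the base of the deeper column (depth z_c below the surface of column 1) and equate Σ ρ_i t_i down to z_c; mantle fills any gap and the z_c terms cancel.
Column 1: x×0.902 + 24.6×2.7 + (z_c − 24.6 − x)×3.35
Column 2: 1.78×0 + 25.4×2.84 + (z_c − 1.78 − 25.4)×3.35
The z_c×3.35 term appears on both sides and cancels. Collect the known terms of each column as K = Σ(ρt)_known − 3.35 × (depth of known layers): K_1 = 66.42 − 3.35×24.6 = −15.99; K_2 = 72.136 − 3.35×(1.78 + 25.4) = −18.917.
Balance: K_1 − x×(3.35 − 0.902) = K_2, so x = (K_1 − K_2)/(3.35 − 0.902) = 2.927/2.448 = 1.2 km.

1.2 km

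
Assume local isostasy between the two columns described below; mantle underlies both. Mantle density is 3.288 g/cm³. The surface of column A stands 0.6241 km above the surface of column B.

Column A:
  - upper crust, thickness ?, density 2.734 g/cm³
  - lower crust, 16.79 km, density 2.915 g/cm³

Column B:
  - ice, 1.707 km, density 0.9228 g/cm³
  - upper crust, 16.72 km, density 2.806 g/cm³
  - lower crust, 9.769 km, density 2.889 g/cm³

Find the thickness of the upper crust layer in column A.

21.3 km

Take the compensation level at the base of the deeper column (depth z_c below the surface of column A) and equate Σ ρ_i t_i down to z_c; mantle fills any gap and the z_c terms cancel.
Column A: x×2.734 + 16.79×2.915 + (z_c − 16.79 − x)×3.288
Column B: 0.6241×0 + 1.707×0.9228 + 16.72×2.806 + 9.769×2.889 + (z_c − 0.6241 − 28.196)×3.288
The z_c×3.288 term appears on both sides and cancels. Collect the known terms of each column as K = Σ(ρt)_known − 3.288 × (depth of known layers): K_A = 48.94285 − 3.288×16.79 = −6.26267; K_B = 76.7141806 − 3.288×(0.6241 + 28.196) = −18.0463082.
Balance: K_A − x×(3.288 − 2.734) = K_B, so x = (K_A − K_B)/(3.288 − 2.734) = 11.7836/0.554 = 21.3 km.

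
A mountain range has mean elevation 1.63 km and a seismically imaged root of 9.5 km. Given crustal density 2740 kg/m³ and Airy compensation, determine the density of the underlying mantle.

3210 kg/m³

Airy balance: ρ_c h = (ρ_m − ρ_c) r → ρ_m = ρ_c (1 + h/r).
ρ_m = 2740 × (1 + 1.63 km/9.5 km) = 3210 kg/m³.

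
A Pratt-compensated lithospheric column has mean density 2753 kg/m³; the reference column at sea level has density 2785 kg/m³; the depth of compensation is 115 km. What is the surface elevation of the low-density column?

ρ_ref D = ρ (D + h) → h = D (ρ_ref − ρ)/ρ.
h = 115 km × (2785 − 2753)/2753 = 1.34 km.

1.34 km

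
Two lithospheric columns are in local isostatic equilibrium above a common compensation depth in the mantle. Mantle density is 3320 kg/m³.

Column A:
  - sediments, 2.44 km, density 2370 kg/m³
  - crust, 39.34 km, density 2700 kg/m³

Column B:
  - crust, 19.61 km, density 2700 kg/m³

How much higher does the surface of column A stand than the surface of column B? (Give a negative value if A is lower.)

4.38 km

For any compensation level in the mantle, the mantle terms cancel and isostasy reduces to e = (Σt_A − Σt_B) − (Σ(ρt)_A − Σ(ρt)_B) / ρ_m.
Σt_A = 41.78 km; Σt_B = 19.61 km; Σ(ρt)_A = 112000.8; Σ(ρt)_B = 52947 (in km·kg/m³).
e = (41.78 − 19.61) − (112000.8 − 52947) / 3320 = 4.38 km.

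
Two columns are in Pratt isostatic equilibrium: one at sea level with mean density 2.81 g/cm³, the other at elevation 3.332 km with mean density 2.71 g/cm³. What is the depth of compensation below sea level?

90.3 km

ρ_ref D = ρ (D + h) → D (ρ_ref − ρ) = ρ h.
D = ρ h/(ρ_ref − ρ) = 2.71 × 3.332 km/(2.81 − 2.71) = 90.3 km.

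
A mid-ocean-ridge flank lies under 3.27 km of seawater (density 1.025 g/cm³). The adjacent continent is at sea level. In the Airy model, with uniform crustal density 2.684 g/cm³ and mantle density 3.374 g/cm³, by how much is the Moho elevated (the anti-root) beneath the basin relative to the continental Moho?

For local isostatic compensation: replacing crust with seawater at the top is compensated by replacing crust with mantle at the base: d (ρ_c − ρ_w) = a (ρ_m − ρ_c).
a = d (ρ_c − ρ_w)/(ρ_m − ρ_c) = 3.27 km × 1.659/0.69 = 7.86 km.

7.86 km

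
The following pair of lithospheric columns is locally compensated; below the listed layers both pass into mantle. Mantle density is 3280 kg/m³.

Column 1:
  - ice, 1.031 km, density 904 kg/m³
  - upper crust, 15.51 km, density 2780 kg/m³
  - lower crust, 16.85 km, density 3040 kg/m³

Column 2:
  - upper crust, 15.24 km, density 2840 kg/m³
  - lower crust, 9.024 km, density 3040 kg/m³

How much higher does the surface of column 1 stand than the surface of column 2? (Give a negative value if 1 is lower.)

For any compensation level in the mantle, the mantle terms cancel and isostasy reduces to e = (Σt_1 − Σt_2) − (Σ(ρt)_1 − Σ(ρt)_2) / ρ_m.
Σt_1 = 33.391 km; Σt_2 = 24.264 km; Σ(ρt)_1 = 95273.824; Σ(ρt)_2 = 70714.56 (in km·kg/m³).
e = (33.391 − 24.264) − (95273.824 − 70714.56) / 3280 = 1.64 km.

1.64 km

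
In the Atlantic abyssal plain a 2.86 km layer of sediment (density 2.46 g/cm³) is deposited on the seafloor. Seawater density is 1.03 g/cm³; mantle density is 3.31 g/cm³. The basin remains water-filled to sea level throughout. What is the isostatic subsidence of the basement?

Submarine loading: the sediment displaces seawater, and the subsidence is in turn flooded, so s (ρ_m − ρ_w) = t (ρ_sed − ρ_w).
s = 2.86 km × (2.46 − 1.03) / (3.31 − 1.03) = 1.79 km.

1.79 km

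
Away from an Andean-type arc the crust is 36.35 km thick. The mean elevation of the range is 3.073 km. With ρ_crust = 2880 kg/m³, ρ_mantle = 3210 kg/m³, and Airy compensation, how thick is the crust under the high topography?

66.2 km

Root depth r = h ρ_c / (ρ_m − ρ_c) = 3.073 km × 2880 / 330 = 26.82 km.
Total thickness = T + h + r = 36.35 km + 3.073 km + 26.82 km = 66.2 km.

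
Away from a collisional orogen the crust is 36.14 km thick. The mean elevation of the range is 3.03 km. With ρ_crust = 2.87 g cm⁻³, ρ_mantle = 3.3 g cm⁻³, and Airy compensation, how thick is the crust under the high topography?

Root depth r = h ρ_c / (ρ_m − ρ_c) = 3.03 km × 2.87 / 0.43 = 20.22 km.
Total thickness = T + h + r = 36.14 km + 3.03 km + 20.22 km = 59.4 km.

59.4 km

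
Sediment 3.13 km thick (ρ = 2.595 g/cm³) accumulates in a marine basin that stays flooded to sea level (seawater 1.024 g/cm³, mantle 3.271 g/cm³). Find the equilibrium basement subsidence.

2.19 km

Submarine loading: the sediment displaces seawater, and the subsidence is in turn flooded, so s (ρ_m − ρ_w) = t (ρ_sed − ρ_w).
s = 3.13 km × (2.595 − 1.024) / (3.271 − 1.024) = 2.19 km.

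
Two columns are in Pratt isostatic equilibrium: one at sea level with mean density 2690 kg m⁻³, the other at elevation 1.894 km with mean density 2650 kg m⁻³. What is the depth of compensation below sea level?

125 km

ρ_ref D = ρ (D + h) → D (ρ_ref − ρ) = ρ h.
D = ρ h/(ρ_ref − ρ) = 2650 × 1.894 km/(2690 − 2650) = 125 km.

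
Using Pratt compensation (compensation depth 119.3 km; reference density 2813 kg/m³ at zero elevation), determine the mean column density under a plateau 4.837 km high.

Pratt balance: ρ_ref D = ρ (D + h).
ρ = ρ_ref D/(D + h) = 2813 × 119.3 km/(119.3 km + 4.837 km) = 2700 kg/m³.

2700 kg/m³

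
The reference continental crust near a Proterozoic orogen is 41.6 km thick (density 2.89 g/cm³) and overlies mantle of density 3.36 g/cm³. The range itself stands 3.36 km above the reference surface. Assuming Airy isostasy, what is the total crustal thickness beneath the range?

65.6 km

Root depth r = h ρ_c / (ρ_m − ρ_c) = 3.36 km × 2.89 / 0.47 = 20.66 km.
Total thickness = T + h + r = 41.6 km + 3.36 km + 20.66 km = 65.6 km.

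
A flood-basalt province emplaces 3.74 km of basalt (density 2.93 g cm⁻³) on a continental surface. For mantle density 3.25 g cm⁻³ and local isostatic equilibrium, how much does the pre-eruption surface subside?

3.37 km

Subaerial loading: s = t ρ_load / ρ_m.
s = 3.74 km × 2.93/3.25 = 3.37 km.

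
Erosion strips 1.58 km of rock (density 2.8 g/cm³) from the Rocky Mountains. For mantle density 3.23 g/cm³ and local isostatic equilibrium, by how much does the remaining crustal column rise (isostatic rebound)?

1.37 km

Unloading: uplift u = e ρ_c/ρ_m = 1.58 km × 2.8/3.23 = 1.37 km.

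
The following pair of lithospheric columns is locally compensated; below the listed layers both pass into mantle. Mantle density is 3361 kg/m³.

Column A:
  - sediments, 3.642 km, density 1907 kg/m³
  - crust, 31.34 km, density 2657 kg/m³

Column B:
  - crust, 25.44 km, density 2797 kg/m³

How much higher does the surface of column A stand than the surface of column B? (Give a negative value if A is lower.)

3.87 km

For any compensation level in the mantle, the mantle terms cancel and isostasy reduces to e = (Σt_A − Σt_B) − (Σ(ρt)_A − Σ(ρt)_B) / ρ_m.
Σt_A = 34.982 km; Σt_B = 25.44 km; Σ(ρt)_A = 90215.674; Σ(ρt)_B = 71155.68 (in km·kg/m³).
e = (34.982 − 25.44) − (90215.674 − 71155.68) / 3361 = 3.87 km.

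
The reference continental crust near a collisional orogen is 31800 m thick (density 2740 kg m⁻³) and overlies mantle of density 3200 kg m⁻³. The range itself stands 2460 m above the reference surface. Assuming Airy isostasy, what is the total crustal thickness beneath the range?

48900 m

Root depth r = h ρ_c / (ρ_m − ρ_c) = 2460 m × 2740 / 460 = 14650 m.
Total thickness = T + h + r = 31800 m + 2460 m + 14650 m = 48900 m.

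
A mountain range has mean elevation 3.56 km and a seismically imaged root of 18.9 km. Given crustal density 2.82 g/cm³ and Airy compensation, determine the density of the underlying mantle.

Airy balance: ρ_c h = (ρ_m − ρ_c) r → ρ_m = ρ_c (1 + h/r).
ρ_m = 2.82 × (1 + 3.56 km/18.9 km) = 3.35 g/cm³.

3.35 g/cm³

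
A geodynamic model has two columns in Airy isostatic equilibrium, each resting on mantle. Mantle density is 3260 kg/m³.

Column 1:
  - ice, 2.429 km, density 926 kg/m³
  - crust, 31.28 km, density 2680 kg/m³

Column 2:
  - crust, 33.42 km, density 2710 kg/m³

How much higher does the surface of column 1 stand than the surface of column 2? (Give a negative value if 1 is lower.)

For any compensation level in the mantle, the mantle terms cancel and isostasy reduces to e = (Σt_1 − Σt_2) − (Σ(ρt)_1 − Σ(ρt)_2) / ρ_m.
Σt_1 = 33.709 km; Σt_2 = 33.42 km; Σ(ρt)_1 = 86079.654; Σ(ρt)_2 = 90568.2 (in km·kg/m³).
e = (33.709 − 33.42) − (86079.654 − 90568.2) / 3260 = 1.67 km.

1.67 km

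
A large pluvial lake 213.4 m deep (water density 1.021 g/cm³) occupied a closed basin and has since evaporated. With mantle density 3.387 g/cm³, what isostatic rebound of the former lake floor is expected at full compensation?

u = d ρ_w/ρ_m = 213.4 m × 1.021/3.387 = 64.3 m.

64.3 m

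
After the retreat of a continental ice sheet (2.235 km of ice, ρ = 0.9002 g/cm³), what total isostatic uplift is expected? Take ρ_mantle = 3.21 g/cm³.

0.627 km

Removing the load lets mantle flow back in; uplift u satisfies ρ_ice t = ρ_m u.
u = t ρ_ice/ρ_m = 2.235 km × 0.9002/3.21 = 0.627 km.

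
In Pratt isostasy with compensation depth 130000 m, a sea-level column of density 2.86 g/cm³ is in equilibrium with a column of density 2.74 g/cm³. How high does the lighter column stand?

5690 m

ρ_ref D = ρ (D + h) → h = D (ρ_ref − ρ)/ρ.
h = 130000 m × (2.86 − 2.74)/2.74 = 5690 m.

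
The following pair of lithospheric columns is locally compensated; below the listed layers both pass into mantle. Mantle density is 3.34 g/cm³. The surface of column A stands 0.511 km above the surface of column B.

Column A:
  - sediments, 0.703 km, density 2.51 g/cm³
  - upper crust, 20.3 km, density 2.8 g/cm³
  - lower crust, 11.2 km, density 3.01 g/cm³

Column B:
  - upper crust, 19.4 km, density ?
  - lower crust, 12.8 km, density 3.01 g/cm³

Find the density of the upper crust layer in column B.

2.86 g/cm³

Take the compensation level at the base of the deeper column (depth z_c below the surface of column A) and equate Σ ρ_i t_i down to z_c; mantle fills any gap and the z_c terms cancel.
Column A: 0.703×2.51 + 20.3×2.8 + 11.2×3.01 + (z_c − 32.203)×3.34
Column B: 0.511×0 + 19.4×ρ + 12.8×3.01 + (z_c − 0.511 − 32.2)×3.34
The z_c×3.34 term appears on both sides and cancels. Collect the known terms of each column as K = Σ(ρt)_known − 3.34 × (depth of known layers): K_A = 92.31653 − 3.34×32.203 = −15.24149; K_B = 38.528 − 3.34×(0.511 + 32.2) = −70.72674.
Balance: K_A = K_B + 19.4×ρ, so ρ = (K_A − K_B)/19.4 = 55.4853/19.4 = 2.86 g/cm³.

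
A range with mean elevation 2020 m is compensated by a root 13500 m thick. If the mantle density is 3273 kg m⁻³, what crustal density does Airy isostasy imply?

ρ_c h = (ρ_m − ρ_c) r → ρ_c (h + r) = ρ_m r → ρ_c = ρ_m r / (h + r).
ρ_c = 3273 × 13500 m / (2020 m + 13500 m) = 2850 kg m⁻³.

2850 kg m⁻³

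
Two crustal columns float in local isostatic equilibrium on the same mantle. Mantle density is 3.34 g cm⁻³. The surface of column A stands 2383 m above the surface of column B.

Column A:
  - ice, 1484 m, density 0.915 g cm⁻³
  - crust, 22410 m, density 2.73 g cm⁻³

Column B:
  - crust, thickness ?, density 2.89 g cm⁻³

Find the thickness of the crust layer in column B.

Take the compensation level at the base of the deeper column (depth z_c below the surface of column A) and equate Σ ρ_i t_i down to z_c; mantle fills any gap and the z_c terms cancel.
Column A: 1484×0.915 + 22410×2.73 + (z_c − 23894)×3.34
Column B: 2383×0 + x×2.89 + (z_c − 2383 − 0 − x)×3.34
The z_c×3.34 term appears on both sides and cancels. Collect the known terms of each column as K = Σ(ρt)_known − 3.34 × (depth of known layers): K_A = 62537.16 − 3.34×23894 = −17268.8; K_B = 0 − 3.34×(2383 + 0) = −7959.22.
Balance: K_A = K_B − x×(3.34 − 2.89), so x = (K_B − K_A)/(3.34 − 2.89) = 9309.58/0.45 = 20700 m.

20700 m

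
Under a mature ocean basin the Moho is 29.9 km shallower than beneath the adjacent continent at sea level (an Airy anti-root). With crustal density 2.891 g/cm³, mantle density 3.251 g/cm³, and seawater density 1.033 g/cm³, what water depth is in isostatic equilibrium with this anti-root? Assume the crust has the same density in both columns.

Replacing a thickness d of crust by seawater at the top must be balanced by replacing crust with mantle at the base: d (ρ_c − ρ_w) = a (ρ_m − ρ_c).
d = a (ρ_m − ρ_c)/(ρ_c − ρ_w) = 29.9 km × 0.36/1.858 = 5.79 km.

5.79 km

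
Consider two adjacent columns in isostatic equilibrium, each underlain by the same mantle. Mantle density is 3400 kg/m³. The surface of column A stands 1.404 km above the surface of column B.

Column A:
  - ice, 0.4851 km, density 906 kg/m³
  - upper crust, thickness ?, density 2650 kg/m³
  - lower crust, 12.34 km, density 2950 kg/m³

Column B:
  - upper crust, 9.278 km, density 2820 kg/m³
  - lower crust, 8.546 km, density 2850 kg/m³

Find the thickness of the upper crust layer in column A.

Take the compensation level at the base of the deeper column (depth z_c below the surface of column A) and equate Σ ρ_i t_i down to z_c; mantle fills any gap and the z_c terms cancel.
Column A: 0.4851×906 + x×2650 + 12.34×2950 + (z_c − 12.8251 − x)×3400
Column B: 1.404×0 + 9.278×2820 + 8.546×2850 + (z_c − 1.404 − 17.824)×3400
The z_c×3400 term appears on both sides and cancels. Collect the known terms of each column as K = Σ(ρt)_known − 3400 × (depth of known layers): K_A = 36842.5006 − 3400×12.8251 = −6762.8394; K_B = 50520.06 − 3400×(1.404 + 17.824) = −14855.14.
Balance: K_A − x×(3400 − 2650) = K_B, so x = (K_A − K_B)/(3400 − 2650) = 8092.3/750 = 10.8 km.

10.8 km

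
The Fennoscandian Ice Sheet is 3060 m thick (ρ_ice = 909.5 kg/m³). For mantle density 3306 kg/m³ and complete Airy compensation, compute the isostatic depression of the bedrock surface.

842 m

Equating mass per unit area of the two columns: the ice load ρ_ice t is balanced by mantle displaced below, ρ_m s.
s = t ρ_ice / ρ_m = 3060 m × 909.5/3306 = 842 m.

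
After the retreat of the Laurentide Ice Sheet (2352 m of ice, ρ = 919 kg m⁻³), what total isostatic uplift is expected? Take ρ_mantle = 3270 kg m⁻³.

Removing the load lets mantle flow back in; uplift u satisfies ρ_ice t = ρ_m u.
u = t ρ_ice/ρ_m = 2352 m × 919/3270 = 661 m.

661 m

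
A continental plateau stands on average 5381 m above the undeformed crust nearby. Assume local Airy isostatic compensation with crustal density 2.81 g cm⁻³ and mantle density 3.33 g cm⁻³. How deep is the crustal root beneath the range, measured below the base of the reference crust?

Balancing pressure at the compensation depth: the weight of the topography is balanced by the buoyancy of the root, ρ_c h = (ρ_m − ρ_c) r.
r = h · ρ_c / (ρ_m − ρ_c) = 5381 m × 2.81 / (3.33 − 2.81) = 29100 m.

29100 m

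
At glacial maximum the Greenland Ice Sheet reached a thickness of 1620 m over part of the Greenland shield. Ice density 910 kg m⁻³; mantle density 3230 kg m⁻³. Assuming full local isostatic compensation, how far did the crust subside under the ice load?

By Archimedes' principle applied to the lithosphere: the ice load ρ_ice t is balanced by mantle displaced below, ρ_m s.
s = t ρ_ice / ρ_m = 1620 m × 910/3230 = 456 m.

456 m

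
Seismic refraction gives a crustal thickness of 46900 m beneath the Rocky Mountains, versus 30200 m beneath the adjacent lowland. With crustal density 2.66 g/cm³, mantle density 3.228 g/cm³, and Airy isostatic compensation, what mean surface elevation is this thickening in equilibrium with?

Excess crust Δ = 46900 m − 30200 m = 16700 m, split between elevation h and root r with h + r = Δ.
Airy balance ρ_c h = (ρ_m − ρ_c) r gives r = h ρ_c/(ρ_m − ρ_c), so h (1 + ρ_c/(ρ_m − ρ_c)) = Δ, i.e. h = Δ (ρ_m − ρ_c)/ρ_m.
h = 16700 m × 0.568/3.228 = 2940 m.

2940 m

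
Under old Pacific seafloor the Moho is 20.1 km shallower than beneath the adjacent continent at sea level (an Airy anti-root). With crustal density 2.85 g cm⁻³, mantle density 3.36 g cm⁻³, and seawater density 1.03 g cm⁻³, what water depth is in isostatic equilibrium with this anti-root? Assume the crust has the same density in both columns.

5.63 km

Replacing a thickness d of crust by seawater at the top must be balanced by replacing crust with mantle at the base: d (ρ_c − ρ_w) = a (ρ_m − ρ_c).
d = a (ρ_m − ρ_c)/(ρ_c − ρ_w) = 20.1 km × 0.51/1.82 = 5.63 km.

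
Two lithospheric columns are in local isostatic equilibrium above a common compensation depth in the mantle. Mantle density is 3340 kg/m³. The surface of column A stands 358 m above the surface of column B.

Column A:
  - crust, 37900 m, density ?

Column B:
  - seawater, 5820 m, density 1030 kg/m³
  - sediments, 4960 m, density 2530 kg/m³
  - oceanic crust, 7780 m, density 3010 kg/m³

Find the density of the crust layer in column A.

2780 kg/m³

Take the compensation level at the base of the deeper column (depth z_c below the surface of column A) and equate Σ ρ_i t_i down to z_c; mantle fills any gap and the z_c terms cancel.
Column A: 37900×ρ + (z_c − 37900)×3340
Column B: 358×0 + 5820×1030 + 4960×2530 + 7780×3010 + (z_c − 358 − 18560)×3340
The z_c×3340 term appears on both sides and cancels. Collect the known terms of each column as K = Σ(ρt)_known − 3340 × (depth of known layers): K_A = 0 − 3340×37900 = −126586000; K_B = 41961200 − 3340×(358 + 18560) = −21224920.
Balance: K_A + 37900×ρ = K_B, so ρ = (K_B − K_A)/37900 = 105361000/37900 = 2780 kg/m³.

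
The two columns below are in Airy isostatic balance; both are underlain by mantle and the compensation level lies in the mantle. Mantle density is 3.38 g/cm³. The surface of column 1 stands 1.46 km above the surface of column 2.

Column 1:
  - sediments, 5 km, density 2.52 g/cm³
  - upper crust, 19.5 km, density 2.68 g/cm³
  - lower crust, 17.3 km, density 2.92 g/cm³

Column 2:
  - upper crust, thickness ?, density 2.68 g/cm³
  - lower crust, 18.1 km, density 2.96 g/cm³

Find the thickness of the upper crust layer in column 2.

19.1 km

Take the compensation level at the base of the deeper column (depth z_c below the surface of column 1) and equate Σ ρ_i t_i down to z_c; mantle fills any gap and the z_c terms cancel.
Column 1: 5×2.52 + 19.5×2.68 + 17.3×2.92 + (z_c − 41.8)×3.38
Column 2: 1.46×0 + x×2.68 + 18.1×2.96 + (z_c − 1.46 − 18.1 − x)×3.38
The z_c×3.38 term appears on both sides and cancels. Collect the known terms of each column as K = Σ(ρt)_known − 3.38 × (depth of known layers): K_1 = 115.376 − 3.38×41.8 = −25.908; K_2 = 53.576 − 3.38×(1.46 + 18.1) = −12.5368.
Balance: K_1 = K_2 − x×(3.38 − 2.68), so x = (K_2 − K_1)/(3.38 − 2.68) = 13.3712/0.7 = 19.1 km.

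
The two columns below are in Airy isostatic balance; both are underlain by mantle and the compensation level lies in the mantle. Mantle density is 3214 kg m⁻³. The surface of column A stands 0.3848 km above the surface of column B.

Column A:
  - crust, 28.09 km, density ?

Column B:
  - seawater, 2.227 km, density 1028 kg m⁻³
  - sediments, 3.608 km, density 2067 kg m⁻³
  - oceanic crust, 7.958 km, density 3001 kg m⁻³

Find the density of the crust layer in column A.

Take the compensation level at the base of the deeper column (depth z_c below the surface of column A) and equate Σ ρ_i t_i down to z_c; mantle fills any gap and the z_c terms cancel.
Column A: 28.09×ρ + (z_c − 28.09)×3214
Column B: 0.3848×0 + 2.227×1028 + 3.608×2067 + 7.958×3001 + (z_c − 0.3848 − 13.793)×3214
The z_c×3214 term appears on both sides and cancels. Collect the known terms of each column as K = Σ(ρt)_known − 3214 × (depth of known layers): K_A = 0 − 3214×28.09 = −90281.26; K_B = 33629.05 − 3214×(0.3848 + 13.793) = −11938.3992.
Balance: K_A + 28.09×ρ = K_B, so ρ = (K_B − K_A)/28.09 = 78342.9/28.09 = 2790 kg m⁻³.

2790 kg m⁻³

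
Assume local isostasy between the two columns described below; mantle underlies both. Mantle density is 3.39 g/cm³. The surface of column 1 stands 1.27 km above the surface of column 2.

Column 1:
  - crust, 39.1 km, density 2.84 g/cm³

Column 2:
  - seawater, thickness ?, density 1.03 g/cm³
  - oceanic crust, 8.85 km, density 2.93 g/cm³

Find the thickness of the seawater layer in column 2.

Take the compensation level at the base of the deeper column (depth z_c below the surface of column 1) and equate Σ ρ_i t_i down to z_c; mantle fills any gap and the z_c terms cancel.
Column 1: 39.1×2.84 + (z_c − 39.1)×3.39
Column 2: 1.27×0 + x×1.03 + 8.85×2.93 + (z_c − 1.27 − 8.85 − x)×3.39
The z_c×3.39 term appears on both sides and cancels. Collect the known terms of each column as K = Σ(ρt)_known − 3.39 × (depth of known layers): K_1 = 111.044 − 3.39×39.1 = −21.505; K_2 = 25.9305 − 3.39×(1.27 + 8.85) = −8.3763.
Balance: K_1 = K_2 − x×(3.39 − 1.03), so x = (K_2 − K_1)/(3.39 − 1.03) = 13.1287/2.36 = 5.56 km.

5.56 km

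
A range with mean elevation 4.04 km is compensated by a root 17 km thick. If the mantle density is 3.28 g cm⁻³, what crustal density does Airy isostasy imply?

ρ_c h = (ρ_m − ρ_c) r → ρ_c (h + r) = ρ_m r → ρ_c = ρ_m r / (h + r).
ρ_c = 3.28 × 17 km / (4.04 km + 17 km) = 2.65 g cm⁻³.

2.65 g cm⁻³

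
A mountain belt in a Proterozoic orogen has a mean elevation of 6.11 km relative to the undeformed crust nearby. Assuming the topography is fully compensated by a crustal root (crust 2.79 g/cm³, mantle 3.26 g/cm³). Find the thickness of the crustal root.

36.3 km

In Airy isostatic equilibrium: the weight of the topography is balanced by the buoyancy of the root, ρ_c h = (ρ_m − ρ_c) r.
r = h · ρ_c / (ρ_m − ρ_c) = 6.11 km × 2.79 / (3.26 − 2.79) = 36.3 km.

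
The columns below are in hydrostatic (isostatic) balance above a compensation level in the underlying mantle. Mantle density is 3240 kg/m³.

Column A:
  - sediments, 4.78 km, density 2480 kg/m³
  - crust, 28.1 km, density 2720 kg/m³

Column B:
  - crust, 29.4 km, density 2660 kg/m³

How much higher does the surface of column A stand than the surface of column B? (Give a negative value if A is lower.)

For any compensation level in the mantle, the mantle terms cancel and isostasy reduces to e = (Σt_A − Σt_B) − (Σ(ρt)_A − Σ(ρt)_B) / ρ_m.
Σt_A = 32.88 km; Σt_B = 29.4 km; Σ(ρt)_A = 88286.4; Σ(ρt)_B = 78204 (in km·kg/m³).
e = (32.88 − 29.4) − (88286.4 − 78204) / 3240 = 0.368 km.

0.368 km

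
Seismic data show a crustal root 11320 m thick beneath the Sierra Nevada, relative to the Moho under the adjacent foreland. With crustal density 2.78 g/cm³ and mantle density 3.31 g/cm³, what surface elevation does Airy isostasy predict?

In Airy isostatic equilibrium: ρ_c h = (ρ_m − ρ_c) r.
h = r (ρ_m − ρ_c) / ρ_c = 11320 m × (3.31 − 2.78) / 2.78 = 2160 m.

2160 m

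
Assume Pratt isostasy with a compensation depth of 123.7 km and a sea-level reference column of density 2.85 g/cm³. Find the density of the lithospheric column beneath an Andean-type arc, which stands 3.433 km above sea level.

Pratt balance: ρ_ref D = ρ (D + h).
ρ = ρ_ref D/(D + h) = 2.85 × 123.7 km/(123.7 km + 3.433 km) = 2.77 g/cm³.

2.77 g/cm³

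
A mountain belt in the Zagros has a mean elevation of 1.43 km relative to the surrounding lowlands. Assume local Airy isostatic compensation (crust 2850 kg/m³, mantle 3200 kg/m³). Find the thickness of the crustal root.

In Airy isostatic equilibrium: the weight of the topography is balanced by the buoyancy of the root, ρ_c h = (ρ_m − ρ_c) r.
r = h · ρ_c / (ρ_m − ρ_c) = 1.43 km × 2850 / (3200 − 2850) = 11.6 km.

11.6 km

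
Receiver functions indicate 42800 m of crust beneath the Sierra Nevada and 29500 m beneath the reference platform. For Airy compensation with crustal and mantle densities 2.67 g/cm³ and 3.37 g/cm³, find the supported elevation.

Excess crust Δ = 42800 m − 29500 m = 13300 m, split between elevation h and root r with h + r = Δ.
Airy balance ρ_c h = (ρ_m − ρ_c) r gives r = h ρ_c/(ρ_m − ρ_c), so h (1 + ρ_c/(ρ_m − ρ_c)) = Δ, i.e. h = Δ (ρ_m − ρ_c)/ρ_m.
h = 13300 m × 0.7/3.37 = 2760 m.

2760 m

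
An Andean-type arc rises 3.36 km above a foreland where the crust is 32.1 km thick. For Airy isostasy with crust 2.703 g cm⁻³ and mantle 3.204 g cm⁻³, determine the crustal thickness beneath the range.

Root depth r = h ρ_c / (ρ_m − ρ_c) = 3.36 km × 2.703 / 0.501 = 18.13 km.
Total thickness = T + h + r = 32.1 km + 3.36 km + 18.13 km = 53.6 km.

53.6 km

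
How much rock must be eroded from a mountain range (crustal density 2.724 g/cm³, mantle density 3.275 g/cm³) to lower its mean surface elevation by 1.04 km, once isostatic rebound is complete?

Net drop Δ = e − u = e − e ρ_c/ρ_m = e (ρ_m − ρ_c)/ρ_m.
e = Δ ρ_m/(ρ_m − ρ_c) = 1.04 km × 3.275/0.551 = 6.18 km.

6.18 km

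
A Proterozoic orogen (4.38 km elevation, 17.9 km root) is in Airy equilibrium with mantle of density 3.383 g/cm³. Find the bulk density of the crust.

ρ_c h = (ρ_m − ρ_c) r → ρ_c (h + r) = ρ_m r → ρ_c = ρ_m r / (h + r).
ρ_c = 3.383 × 17.9 km / (4.38 km + 17.9 km) = 2.72 g/cm³.

2.72 g/cm³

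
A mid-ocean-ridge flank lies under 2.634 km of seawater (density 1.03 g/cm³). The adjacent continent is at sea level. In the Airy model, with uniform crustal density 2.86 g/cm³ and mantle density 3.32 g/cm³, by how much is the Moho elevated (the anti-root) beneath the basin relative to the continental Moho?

Equating mass per unit area of the two columns: replacing crust with seawater at the top is compensated by replacing crust with mantle at the base: d (ρ_c − ρ_w) = a (ρ_m − ρ_c).
a = d (ρ_c − ρ_w)/(ρ_m − ρ_c) = 2.634 km × 1.83/0.46 = 10.5 km.

10.5 km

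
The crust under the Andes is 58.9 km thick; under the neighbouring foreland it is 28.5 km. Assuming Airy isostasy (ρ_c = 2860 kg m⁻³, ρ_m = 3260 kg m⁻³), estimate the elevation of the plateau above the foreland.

3.73 km

Excess crust Δ = 58.9 km − 28.5 km = 30.4 km, split between elevation h and root r with h + r = Δ.
Airy balance ρ_c h = (ρ_m − ρ_c) r gives r = h ρ_c/(ρ_m − ρ_c), so h (1 + ρ_c/(ρ_m − ρ_c)) = Δ, i.e. h = Δ (ρ_m − ρ_c)/ρ_m.
h = 30.4 km × 400/3260 = 3.73 km.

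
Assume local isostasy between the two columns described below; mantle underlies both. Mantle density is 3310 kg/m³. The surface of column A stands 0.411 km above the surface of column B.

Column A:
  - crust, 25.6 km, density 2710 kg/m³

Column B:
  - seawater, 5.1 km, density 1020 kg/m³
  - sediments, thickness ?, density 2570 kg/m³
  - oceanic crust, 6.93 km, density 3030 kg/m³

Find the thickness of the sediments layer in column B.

Take the compensation level at the base of the deeper column (depth z_c below the surface of column A) and equate Σ ρ_i t_i down to z_c; mantle fills any gap and the z_c terms cancel.
Column A: 25.6×2710 + (z_c − 25.6)×3310
Column B: 0.411×0 + 5.1×1020 + x×2570 + 6.93×3030 + (z_c − 0.411 − 12.03 − x)×3310
The z_c×3310 term appears on both sides and cancels. Collect the known terms of each column as K = Σ(ρt)_known − 3310 × (depth of known layers): K_A = 69376 − 3310×25.6 = −15360; K_B = 26199.9 − 3310×(0.411 + 12.03) = −14979.81.
Balance: K_A = K_B − x×(3310 − 2570), so x = (K_B − K_A)/(3310 − 2570) = 380.19/740 = 0.514 km.

0.514 km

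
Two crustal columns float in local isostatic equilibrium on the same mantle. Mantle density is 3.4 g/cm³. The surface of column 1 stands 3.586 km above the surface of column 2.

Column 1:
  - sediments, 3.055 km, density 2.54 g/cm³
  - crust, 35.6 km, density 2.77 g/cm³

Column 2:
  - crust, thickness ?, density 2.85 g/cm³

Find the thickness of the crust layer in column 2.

Take the compensation level at the base of the deeper column (depth z_c below the surface of column 1) and equate Σ ρ_i t_i down to z_c; mantle fills any gap and the z_c terms cancel.
Column 1: 3.055×2.54 + 35.6×2.77 + (z_c − 38.655)×3.4
Column 2: 3.586×0 + x×2.85 + (z_c − 3.586 − 0 − x)×3.4
The z_c×3.4 term appears on both sides and cancels. Collect the known terms of each column as K = Σ(ρt)_known − 3.4 × (depth of known layers): K_1 = 106.3717 − 3.4×38.655 = −25.0553; K_2 = 0 − 3.4×(3.586 + 0) = −12.1924.
Balance: K_1 = K_2 − x×(3.4 − 2.85), so x = (K_2 − K_1)/(3.4 − 2.85) = 12.8629/0.55 = 23.4 km.

23.4 km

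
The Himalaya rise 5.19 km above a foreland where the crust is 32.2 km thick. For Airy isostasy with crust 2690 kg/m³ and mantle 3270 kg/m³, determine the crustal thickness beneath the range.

61.5 km

Root depth r = h ρ_c / (ρ_m − ρ_c) = 5.19 km × 2690 / 580 = 24.07 km.
Total thickness = T + h + r = 32.2 km + 5.19 km + 24.07 km = 61.5 km.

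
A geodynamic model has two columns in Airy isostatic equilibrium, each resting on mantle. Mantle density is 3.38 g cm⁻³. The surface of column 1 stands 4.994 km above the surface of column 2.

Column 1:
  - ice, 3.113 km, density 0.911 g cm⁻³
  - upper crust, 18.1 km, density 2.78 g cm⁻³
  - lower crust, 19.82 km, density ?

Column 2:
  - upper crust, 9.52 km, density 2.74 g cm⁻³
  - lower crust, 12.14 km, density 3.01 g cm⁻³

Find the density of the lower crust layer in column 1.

Take the compensation level at the base of the deeper column (depth z_c below the surface of column 1) and equate Σ ρ_i t_i down to z_c; mantle fills any gap and the z_c terms cancel.
Column 1: 3.113×0.911 + 18.1×2.78 + 19.82×ρ + (z_c − 41.033)×3.38
Column 2: 4.994×0 + 9.52×2.74 + 12.14×3.01 + (z_c − 4.994 − 21.66)×3.38
The z_c×3.38 term appears on both sides and cancels. Collect the known terms of each column as K = Σ(ρt)_known − 3.38 × (depth of known layers): K_1 = 53.153943 − 3.38×41.033 = −85.537597; K_2 = 62.6262 − 3.38×(4.994 + 21.66) = −27.46432.
Balance: K_1 + 19.82×ρ = K_2, so ρ = (K_2 − K_1)/19.82 = 58.0733/19.82 = 2.93 g cm⁻³.

2.93 g cm⁻³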